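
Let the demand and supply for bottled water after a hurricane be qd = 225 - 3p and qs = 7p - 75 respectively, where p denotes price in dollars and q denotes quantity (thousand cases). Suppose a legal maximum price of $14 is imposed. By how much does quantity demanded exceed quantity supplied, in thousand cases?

In a free market, 225 - 3p = 7p - 75 gives the equilibrium p* = 30, q* = 135.
The ceiling of 14 is below the equilibrium price 30, so it binds.
At p = 14: qd = 225 - 3·14 = 183 and qs = 7·14 - 75 = 23.
Shortage = qd - qs = 183 - 23 = 160.

160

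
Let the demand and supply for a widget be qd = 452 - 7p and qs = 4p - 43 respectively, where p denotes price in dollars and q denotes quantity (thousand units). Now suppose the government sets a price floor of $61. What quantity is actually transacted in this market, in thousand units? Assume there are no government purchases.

25

Without the control the market clears where 452 - 7p = 4p - 43, i.e. p* = 45 and q* = 137.
Since 61 > 45, the floor is binding.
At p = 61: qd = 452 - 7·61 = 25 and qs = 4·61 - 43 = 201.
The quantity actually transacted is the short side, demand: 25.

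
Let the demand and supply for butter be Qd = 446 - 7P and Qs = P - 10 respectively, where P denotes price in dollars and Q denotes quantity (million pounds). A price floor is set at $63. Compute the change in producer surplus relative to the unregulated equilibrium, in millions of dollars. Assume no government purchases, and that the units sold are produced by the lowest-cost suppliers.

-852

Without the control the market clears where 446 - 7P = P - 10, i.e. P* = 57 and Q* = 47.
The floor of 63 is above the equilibrium price 57, so it binds.
At P = 63: Qd = 446 - 7·63 = 5 and Qs = 63 - 10 = 53.
Producer surplus without the control is ½ · (57 - 10) · 47 = 1104.5.
With the floor, 5 units are sold at 63. The supply price at Q = 5 is 15, so PS = ½ · [(63 - 10) + (63 - 15)] · 5 = 252.5.
Change in producer surplus = 252.5 - 1104.5 = -852.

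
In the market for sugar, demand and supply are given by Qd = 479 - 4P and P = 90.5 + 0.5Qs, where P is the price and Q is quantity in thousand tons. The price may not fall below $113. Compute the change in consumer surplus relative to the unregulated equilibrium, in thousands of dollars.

Rearranging supply gives Qs = 2P - 181. Without the control the market clears where 479 - 4P = 2P - 181, i.e. P* = 110 and Q* = 39.
The floor of 113 is above the equilibrium price 110, so it binds.
At P = 113: Qd = 479 - 4·113 = 27 and Qs = 2·113 - 181 = 45.
Consumer surplus without the control is ½ · (119.75 - 110) · 39 = 190.125.
With the floor, consumers buy 27 units at 113, so CS = ½ · (119.75 - 113) · 27 = 91.125.
Change in consumer surplus = 91.125 - 190.125 = -99.

-99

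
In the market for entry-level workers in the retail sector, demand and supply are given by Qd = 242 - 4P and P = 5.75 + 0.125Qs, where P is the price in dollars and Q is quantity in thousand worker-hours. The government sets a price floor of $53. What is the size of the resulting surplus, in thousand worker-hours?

348

Rearranging supply gives Qs = 8P - 46. Equilibrium: 242 - 4P = 8P - 46, so 288 = 12P and P* = 24, Q* = 146.
The floor of 53 is above the equilibrium price 24, so it binds.
At P = 53: Qd = 242 - 4·53 = 30 and Qs = 8·53 - 46 = 378.
Surplus = Qs - Qd = 378 - 30 = 348.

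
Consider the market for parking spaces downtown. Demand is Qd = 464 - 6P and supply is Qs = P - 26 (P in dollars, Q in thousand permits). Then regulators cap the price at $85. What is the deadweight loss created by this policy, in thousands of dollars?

In a free market, 464 - 6P = P - 26 gives the equilibrium P* = 70, Q* = 44.
The ceiling of 85 is above the equilibrium price 70, so it is not binding; the market clears at P* = 70, Q* = 44.
Since the control does not bind, no trades are prevented and deadweight loss is zero.

0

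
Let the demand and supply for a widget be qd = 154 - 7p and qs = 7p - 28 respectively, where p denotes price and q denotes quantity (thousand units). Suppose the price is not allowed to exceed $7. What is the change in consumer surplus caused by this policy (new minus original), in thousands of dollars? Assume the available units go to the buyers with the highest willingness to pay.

0

Without the control the market clears where 154 - 7p = 7p - 28, i.e. p* = 13 and q* = 63.
The ceiling of 7 is below the equilibrium price 13, so it binds.
At p = 7: qd = 154 - 7·7 = 105 and qs = 7·7 - 28 = 21.
Consumer surplus without the control is ½ · (22 - 13) · 63 = 283.5.
With the ceiling, 21 units are sold at 7 (assume they go to the highest-value buyers). The demand price at q = 21 is 19, so CS = ½ · [(22 - 7) + (19 - 7)] · 21 = 283.5.
Change in consumer surplus = 283.5 - 283.5 = 0.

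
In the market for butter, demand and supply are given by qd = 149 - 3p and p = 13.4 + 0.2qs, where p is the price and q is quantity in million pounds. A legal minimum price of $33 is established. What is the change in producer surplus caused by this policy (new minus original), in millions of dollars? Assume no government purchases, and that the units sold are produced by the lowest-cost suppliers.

267.6

Rearranging supply gives qs = 5p - 67. Equilibrium: 149 - 3p = 5p - 67, so 216 = 8p and p* = 27, q* = 68.
The floor of 33 is above the equilibrium price 27, so it binds.
At p = 33: qd = 149 - 3·33 = 50 and qs = 5·33 - 67 = 98.
Producer surplus without the control is ½ · (27 - 13.4) · 68 = 462.4.
With the floor, 50 units are sold at 33. The supply price at q = 50 is 23.4, so PS = ½ · [(33 - 13.4) + (33 - 23.4)] · 50 = 730.
Change in producer surplus = 730 - 462.4 = 267.6.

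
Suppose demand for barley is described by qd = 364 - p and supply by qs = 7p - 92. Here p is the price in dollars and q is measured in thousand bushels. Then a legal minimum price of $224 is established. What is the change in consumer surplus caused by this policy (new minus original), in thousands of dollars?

-37324.5

In a free market, 364 - p = 7p - 92 gives the equilibrium p* = 57, q* = 307.
Since 224 > 57, the floor is binding.
At p = 224: qd = 364 - 224 = 140 and qs = 7·224 - 92 = 1476.
Consumer surplus without the control is ½ · (364 - 57) · 307 = 47124.5.
With the floor, consumers buy 140 units at 224, so CS = ½ · (364 - 224) · 140 = 9800.
Change in consumer surplus = 9800 - 47124.5 = -37324.5.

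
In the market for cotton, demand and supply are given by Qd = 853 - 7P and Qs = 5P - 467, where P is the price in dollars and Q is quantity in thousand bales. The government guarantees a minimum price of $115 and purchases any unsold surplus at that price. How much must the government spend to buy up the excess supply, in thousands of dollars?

In a free market, 853 - 7P = 5P - 467 gives the equilibrium P* = 110, Q* = 83.
The floor of 115 is above the equilibrium price 110, so it binds.
At P = 115: Qd = 853 - 7·115 = 48 and Qs = 5·115 - 467 = 108.
Surplus = Qs - Qd = 60.
Government expenditure = surplus × support price = 60 × 115 = 6900.

6900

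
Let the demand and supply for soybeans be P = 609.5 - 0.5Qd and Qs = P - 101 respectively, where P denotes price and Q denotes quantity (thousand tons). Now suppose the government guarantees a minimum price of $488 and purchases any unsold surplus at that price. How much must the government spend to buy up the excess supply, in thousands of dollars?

Rearranging demand gives Qd = 1219 - 2P. Equilibrium: 1219 - 2P = P - 101, so 1320 = 3P and P* = 440, Q* = 339.
The floor of 488 is above the equilibrium price 440, so it binds.
At P = 488: Qd = 1219 - 2·488 = 243 and Qs = 488 - 101 = 387.
Surplus = Qs - Qd = 144.
Government expenditure = surplus × support price = 144 × 488 = 70272.

70272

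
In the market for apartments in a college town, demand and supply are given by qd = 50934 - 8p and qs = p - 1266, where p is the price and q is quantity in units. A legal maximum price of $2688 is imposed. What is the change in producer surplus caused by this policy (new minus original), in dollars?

-9267536

Equilibrium: 50934 - 8p = p - 1266, so 52200 = 9p and p* = 5800, q* = 4534.
Because the ceiling (2688) lies below the market-clearing price, it is binding.
At p = 2688: qd = 50934 - 8·2688 = 29430 and qs = 2688 - 1266 = 1422.
Producer surplus without the control is ½ · (5800 - 1266) · 4534 = 10278578.
With the ceiling, producers sell 1422 units at 2688, so PS = ½ · (2688 - 1266) · 1422 = 1011042.
Change in producer surplus = 1011042 - 10278578 = -9267536.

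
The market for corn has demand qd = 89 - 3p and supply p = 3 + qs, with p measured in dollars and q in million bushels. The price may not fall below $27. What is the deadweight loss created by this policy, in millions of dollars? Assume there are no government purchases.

96

Rearranging supply gives qs = p - 3. Without the control the market clears where 89 - 3p = p - 3, i.e. p* = 23 and q* = 20.
The floor of 27 is above the equilibrium price 23, so it binds.
At p = 27: qd = 89 - 3·27 = 8 and qs = 27 - 3 = 24.
Quantity traded falls to 8. At q = 8 the demand price is (89 - 8)/3 = 27 and the supply price is 3 + 8 = 11.
Deadweight loss = ½ · (27 - 11) · (20 - 8) = ½ · 16 · 12 = 96.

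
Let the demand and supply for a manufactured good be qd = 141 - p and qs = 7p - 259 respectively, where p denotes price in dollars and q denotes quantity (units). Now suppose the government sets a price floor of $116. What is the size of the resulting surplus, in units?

528

Without the control the market clears where 141 - p = 7p - 259, i.e. p* = 50 and q* = 91.
Because the floor (116) lies above the market-clearing price, it is binding.
At p = 116: qd = 141 - 116 = 25 and qs = 7·116 - 259 = 553.
Surplus = qs - qd = 553 - 25 = 528.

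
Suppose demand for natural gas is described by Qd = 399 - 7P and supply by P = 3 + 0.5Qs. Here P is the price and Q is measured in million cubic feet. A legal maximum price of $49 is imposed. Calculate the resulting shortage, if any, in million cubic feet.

0

Rearranging supply gives Qs = 2P - 6. In a free market, 399 - 7P = 2P - 6 gives the equilibrium P* = 45, Q* = 84.
Since 49 is above P* = 45, the ceiling does not bind and the free-market outcome prevails.
Since the control does not bind, there is no shortage.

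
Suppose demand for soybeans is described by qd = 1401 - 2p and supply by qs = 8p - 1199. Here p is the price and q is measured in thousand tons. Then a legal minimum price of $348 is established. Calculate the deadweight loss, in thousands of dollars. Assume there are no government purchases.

9680

Setting quantity demanded equal to quantity supplied, 1401 - 2p = 8p - 1199, gives p* = 260 and q* = 881.
Since 348 > 260, the floor is binding.
At p = 348: qd = 1401 - 2·348 = 705 and qs = 8·348 - 1199 = 1585.
Quantity traded falls to 705. At q = 705 the demand price is (1401 - 705)/2 = 348 and the supply price is (1199 + 705)/8 = 238.
Deadweight loss = ½ · (348 - 238) · (881 - 705) = ½ · 110 · 176 = 9680.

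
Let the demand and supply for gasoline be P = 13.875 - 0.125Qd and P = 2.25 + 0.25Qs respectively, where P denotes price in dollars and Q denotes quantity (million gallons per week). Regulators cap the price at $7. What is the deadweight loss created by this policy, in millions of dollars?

Rearranging demand gives Qd = 111 - 8P; rearranging supply gives Qs = 4P - 9. Without the control the market clears where 111 - 8P = 4P - 9, i.e. P* = 10 and Q* = 31.
Because the ceiling (7) lies below the market-clearing price, it is binding.
At P = 7: Qd = 111 - 8·7 = 55 and Qs = 4·7 - 9 = 19.
Quantity traded falls to 19. At Q = 19 the demand price is (111 - 19)/8 = 11.5 and the supply price is (9 + 19)/4 = 7.
Deadweight loss = ½ · (11.5 - 7) · (31 - 19) = ½ · 4.5 · 12 = 27.

27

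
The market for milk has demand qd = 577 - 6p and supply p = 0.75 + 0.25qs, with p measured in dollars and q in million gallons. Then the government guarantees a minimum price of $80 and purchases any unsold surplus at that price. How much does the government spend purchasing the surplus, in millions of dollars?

17600

Rearranging supply gives qs = 4p - 3. Equilibrium: 577 - 6p = 4p - 3, so 580 = 10p and p* = 58, q* = 229.
The floor of 80 is above the equilibrium price 58, so it binds.
At p = 80: qd = 577 - 6·80 = 97 and qs = 4·80 - 3 = 317.
Surplus = qs - qd = 220.
Government expenditure = surplus × support price = 220 × 80 = 17600.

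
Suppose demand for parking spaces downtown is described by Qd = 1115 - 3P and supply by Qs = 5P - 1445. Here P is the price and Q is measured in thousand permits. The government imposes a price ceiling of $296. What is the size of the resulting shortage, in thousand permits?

192

Without the control the market clears where 1115 - 3P = 5P - 1445, i.e. P* = 320 and Q* = 155.
Because the ceiling (296) lies below the market-clearing price, it is binding.
At P = 296: Qd = 1115 - 3·296 = 227 and Qs = 5·296 - 1445 = 35.
Shortage = Qd - Qs = 227 - 35 = 192.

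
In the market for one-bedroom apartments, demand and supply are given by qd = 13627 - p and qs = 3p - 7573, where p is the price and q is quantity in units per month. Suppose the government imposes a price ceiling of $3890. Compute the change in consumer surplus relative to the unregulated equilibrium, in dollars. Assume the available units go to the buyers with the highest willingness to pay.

-3169680

Without the control the market clears where 13627 - p = 3p - 7573, i.e. p* = 5300 and q* = 8327.
The ceiling of 3890 is below the equilibrium price 5300, so it binds.
At p = 3890: qd = 13627 - 3890 = 9737 and qs = 3·3890 - 7573 = 4097.
Consumer surplus without the control is ½ · (13627 - 5300) · 8327 = 34669464.5.
With the ceiling, 4097 units are sold at 3890 (assume they go to the highest-value buyers). The demand price at q = 4097 is 9530, so CS = ½ · [(13627 - 3890) + (9530 - 3890)] · 4097 = 31499784.5.
Change in consumer surplus = 31499784.5 - 34669464.5 = -3169680.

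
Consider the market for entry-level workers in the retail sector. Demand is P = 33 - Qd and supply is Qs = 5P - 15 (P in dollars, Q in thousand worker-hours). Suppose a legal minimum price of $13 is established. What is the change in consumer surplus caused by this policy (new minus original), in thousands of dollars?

-112.5

Rearranging demand gives Qd = 33 - P. In a free market, 33 - P = 5P - 15 gives the equilibrium P* = 8, Q* = 25.
The floor of 13 is above the equilibrium price 8, so it binds.
At P = 13: Qd = 33 - 13 = 20 and Qs = 5·13 - 15 = 50.
Consumer surplus without the control is ½ · (33 - 8) · 25 = 312.5.
With the floor, consumers buy 20 units at 13, so CS = ½ · (33 - 13) · 20 = 200.
Change in consumer surplus = 200 - 312.5 = -112.5.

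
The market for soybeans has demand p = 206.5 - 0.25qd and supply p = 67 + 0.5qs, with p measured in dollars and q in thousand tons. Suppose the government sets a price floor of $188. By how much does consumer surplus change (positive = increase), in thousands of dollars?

Rearranging demand gives qd = 826 - 4p; rearranging supply gives qs = 2p - 134. Without the control the market clears where 826 - 4p = 2p - 134, i.e. p* = 160 and q* = 186.
Because the floor (188) lies above the market-clearing price, it is binding.
At p = 188: qd = 826 - 4·188 = 74 and qs = 2·188 - 134 = 242.
Consumer surplus without the control is ½ · (206.5 - 160) · 186 = 4324.5.
With the floor, consumers buy 74 units at 188, so CS = ½ · (206.5 - 188) · 74 = 684.5.
Change in consumer surplus = 684.5 - 4324.5 = -3640.

-3640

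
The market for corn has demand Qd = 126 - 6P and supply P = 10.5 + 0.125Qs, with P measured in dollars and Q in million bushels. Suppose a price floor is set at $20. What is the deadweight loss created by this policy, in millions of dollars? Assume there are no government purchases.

131.25

Rearranging supply gives Qs = 8P - 84. In a free market, 126 - 6P = 8P - 84 gives the equilibrium P* = 15, Q* = 36.
The floor of 20 is above the equilibrium price 15, so it binds.
At P = 20: Qd = 126 - 6·20 = 6 and Qs = 8·20 - 84 = 76.
Quantity traded falls to 6. At Q = 6 the demand price is (126 - 6)/6 = 20 and the supply price is (84 + 6)/8 = 11.25.
Deadweight loss = ½ · (20 - 11.25) · (36 - 6) = ½ · 8.75 · 30 = 131.25.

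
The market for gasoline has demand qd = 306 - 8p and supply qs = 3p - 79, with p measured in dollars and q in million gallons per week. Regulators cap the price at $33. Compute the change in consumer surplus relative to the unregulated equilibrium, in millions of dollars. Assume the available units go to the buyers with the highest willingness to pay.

Without the control the market clears where 306 - 8p = 3p - 79, i.e. p* = 35 and q* = 26.
The ceiling of 33 is below the equilibrium price 35, so it binds.
At p = 33: qd = 306 - 8·33 = 42 and qs = 3·33 - 79 = 20.
Consumer surplus without the control is ½ · (38.25 - 35) · 26 = 42.25.
With the ceiling, 20 units are sold at 33 (assume they go to the highest-value buyers). The demand price at q = 20 is 35.75, so CS = ½ · [(38.25 - 33) + (35.75 - 33)] · 20 = 80.
Change in consumer surplus = 80 - 42.25 = 37.75.

37.75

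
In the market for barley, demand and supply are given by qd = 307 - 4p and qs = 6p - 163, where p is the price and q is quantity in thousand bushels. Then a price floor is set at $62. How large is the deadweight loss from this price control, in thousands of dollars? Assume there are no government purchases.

Equilibrium: 307 - 4p = 6p - 163, so 470 = 10p and p* = 47, q* = 119.
The floor of 62 is above the equilibrium price 47, so it binds.
At p = 62: qd = 307 - 4·62 = 59 and qs = 6·62 - 163 = 209.
Quantity traded falls to 59. At q = 59 the demand price is (307 - 59)/4 = 62 and the supply price is (163 + 59)/6 = 37.
Deadweight loss = ½ · (62 - 37) · (119 - 59) = ½ · 25 · 60 = 750.

750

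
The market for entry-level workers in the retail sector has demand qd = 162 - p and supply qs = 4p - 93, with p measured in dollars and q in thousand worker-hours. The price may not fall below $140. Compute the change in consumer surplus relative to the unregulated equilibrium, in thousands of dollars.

-5918.5

In a free market, 162 - p = 4p - 93 gives the equilibrium p* = 51, q* = 111.
Because the floor (140) lies above the market-clearing price, it is binding.
At p = 140: qd = 162 - 140 = 22 and qs = 4·140 - 93 = 467.
Consumer surplus without the control is ½ · (162 - 51) · 111 = 6160.5.
With the floor, consumers buy 22 units at 140, so CS = ½ · (162 - 140) · 22 = 242.
Change in consumer surplus = 242 - 6160.5 = -5918.5.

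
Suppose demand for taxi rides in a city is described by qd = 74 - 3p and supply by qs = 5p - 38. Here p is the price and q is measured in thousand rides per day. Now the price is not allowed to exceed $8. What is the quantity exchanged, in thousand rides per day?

In a free market, 74 - 3p = 5p - 38 gives the equilibrium p* = 14, q* = 32.
Because the ceiling (8) lies below the market-clearing price, it is binding.
At p = 8: qd = 74 - 3·8 = 50 and qs = 5·8 - 38 = 2.
The quantity actually transacted is the short side, supply: 2.

2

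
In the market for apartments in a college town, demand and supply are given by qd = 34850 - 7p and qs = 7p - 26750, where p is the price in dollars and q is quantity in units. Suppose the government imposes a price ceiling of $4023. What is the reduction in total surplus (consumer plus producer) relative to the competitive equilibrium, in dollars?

994903

Without the control the market clears where 34850 - 7p = 7p - 26750, i.e. p* = 4400 and q* = 4050.
The ceiling of 4023 is below the equilibrium price 4400, so it binds.
At p = 4023: qd = 34850 - 7·4023 = 6689 and qs = 7·4023 - 26750 = 1411.
Quantity traded falls to 1411. At q = 1411 the demand price is (34850 - 1411)/7 = 4777 and the supply price is (26750 + 1411)/7 = 4023.
Deadweight loss = ½ · (4777 - 4023) · (4050 - 1411) = ½ · 754 · 2639 = 994903.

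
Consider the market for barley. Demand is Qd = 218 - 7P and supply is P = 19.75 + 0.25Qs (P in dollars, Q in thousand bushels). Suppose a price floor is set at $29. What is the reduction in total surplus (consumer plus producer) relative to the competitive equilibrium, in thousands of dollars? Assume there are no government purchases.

38.5

Rearranging supply gives Qs = 4P - 79. Equilibrium: 218 - 7P = 4P - 79, so 297 = 11P and P* = 27, Q* = 29.
Since 29 > 27, the floor is binding.
At P = 29: Qd = 218 - 7·29 = 15 and Qs = 4·29 - 79 = 37.
Quantity traded falls to 15. At Q = 15 the demand price is (218 - 15)/7 = 29 and the supply price is (79 + 15)/4 = 23.5.
Deadweight loss = ½ · (29 - 23.5) · (29 - 15) = ½ · 5.5 · 14 = 38.5.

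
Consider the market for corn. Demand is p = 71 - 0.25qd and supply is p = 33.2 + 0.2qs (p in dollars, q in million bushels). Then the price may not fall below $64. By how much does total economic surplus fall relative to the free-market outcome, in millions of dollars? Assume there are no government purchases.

705.6

Rearranging demand gives qd = 284 - 4p; rearranging supply gives qs = 5p - 166. Without the control the market clears where 284 - 4p = 5p - 166, i.e. p* = 50 and q* = 84.
The floor of 64 is above the equilibrium price 50, so it binds.
At p = 64: qd = 284 - 4·64 = 28 and qs = 5·64 - 166 = 154.
Quantity traded falls to 28. At q = 28 the demand price is (284 - 28)/4 = 64 and the supply price is (166 + 28)/5 = 38.8.
Deadweight loss = ½ · (64 - 38.8) · (84 - 28) = ½ · 25.2 · 56 = 705.6.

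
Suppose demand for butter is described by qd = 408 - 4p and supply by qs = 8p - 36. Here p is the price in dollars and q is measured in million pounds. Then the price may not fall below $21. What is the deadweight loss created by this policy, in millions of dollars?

0

Setting quantity demanded equal to quantity supplied, 408 - 4p = 8p - 36, gives p* = 37 and q* = 260.
The floor of 21 is below the equilibrium price 37, so it is not binding; the market clears at p* = 37, q* = 260.
Since the control does not bind, no trades are prevented and deadweight loss is zero.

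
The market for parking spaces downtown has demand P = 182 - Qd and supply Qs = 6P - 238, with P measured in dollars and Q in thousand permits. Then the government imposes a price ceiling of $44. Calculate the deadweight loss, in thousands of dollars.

Rearranging demand gives Qd = 182 - P. Without the control the market clears where 182 - P = 6P - 238, i.e. P* = 60 and Q* = 122.
Since 44 < 60, the ceiling is binding.
At P = 44: Qd = 182 - 44 = 138 and Qs = 6·44 - 238 = 26.
Quantity traded falls to 26. At Q = 26 the demand price is 182 - 26 = 156 and the supply price is (238 + 26)/6 = 44.
Deadweight loss = ½ · (156 - 44) · (122 - 26) = ½ · 112 · 96 = 5376.

5376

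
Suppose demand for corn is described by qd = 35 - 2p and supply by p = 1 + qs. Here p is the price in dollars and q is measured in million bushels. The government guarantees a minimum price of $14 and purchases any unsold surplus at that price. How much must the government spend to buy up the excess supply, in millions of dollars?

84

Rearranging supply gives qs = p - 1. Without the control the market clears where 35 - 2p = p - 1, i.e. p* = 12 and q* = 11.
Since 14 > 12, the floor is binding.
At p = 14: qd = 35 - 2·14 = 7 and qs = 14 - 1 = 13.
Surplus = qs - qd = 6.
Government expenditure = surplus × support price = 6 × 14 = 84.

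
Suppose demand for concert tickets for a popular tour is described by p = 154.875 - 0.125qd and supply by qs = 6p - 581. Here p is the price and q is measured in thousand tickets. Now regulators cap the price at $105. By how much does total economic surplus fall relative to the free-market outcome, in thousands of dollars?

Rearranging demand gives qd = 1239 - 8p. Setting quantity demanded equal to quantity supplied, 1239 - 8p = 6p - 581, gives p* = 130 and q* = 199.
Since 105 < 130, the ceiling is binding.
At p = 105: qd = 1239 - 8·105 = 399 and qs = 6·105 - 581 = 49.
Quantity traded falls to 49. At q = 49 the demand price is (1239 - 49)/8 = 148.75 and the supply price is (581 + 49)/6 = 105.
Deadweight loss = ½ · (148.75 - 105) · (199 - 49) = ½ · 43.75 · 150 = 3281.25.

3281.25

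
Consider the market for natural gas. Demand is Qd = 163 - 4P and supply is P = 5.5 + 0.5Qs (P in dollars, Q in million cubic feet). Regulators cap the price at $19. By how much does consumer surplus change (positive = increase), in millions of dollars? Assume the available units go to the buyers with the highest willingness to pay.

220

Rearranging supply gives Qs = 2P - 11. In a free market, 163 - 4P = 2P - 11 gives the equilibrium P* = 29, Q* = 47.
The ceiling of 19 is below the equilibrium price 29, so it binds.
At P = 19: Qd = 163 - 4·19 = 87 and Qs = 2·19 - 11 = 27.
Consumer surplus without the control is ½ · (40.75 - 29) · 47 = 276.125.
With the ceiling, 27 units are sold at 19 (assume they go to the highest-value buyers). The demand price at Q = 27 is 34, so CS = ½ · [(40.75 - 19) + (34 - 19)] · 27 = 496.125.
Change in consumer surplus = 496.125 - 276.125 = 220.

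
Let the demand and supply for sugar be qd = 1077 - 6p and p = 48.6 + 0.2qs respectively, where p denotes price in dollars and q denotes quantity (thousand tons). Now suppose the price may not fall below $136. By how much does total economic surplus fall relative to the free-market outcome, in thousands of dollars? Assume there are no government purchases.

1689.6

Rearranging supply gives qs = 5p - 243. Equilibrium: 1077 - 6p = 5p - 243, so 1320 = 11p and p* = 120, q* = 357.
The floor of 136 is above the equilibrium price 120, so it binds.
At p = 136: qd = 1077 - 6·136 = 261 and qs = 5·136 - 243 = 437.
Quantity traded falls to 261. At q = 261 the demand price is (1077 - 261)/6 = 136 and the supply price is (243 + 261)/5 = 100.8.
Deadweight loss = ½ · (136 - 100.8) · (357 - 261) = ½ · 35.2 · 96 = 1689.6.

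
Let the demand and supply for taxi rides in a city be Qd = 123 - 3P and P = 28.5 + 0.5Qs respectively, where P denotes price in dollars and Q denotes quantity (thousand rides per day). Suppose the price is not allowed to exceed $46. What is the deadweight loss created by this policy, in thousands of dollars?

0

Rearranging supply gives Qs = 2P - 57. Equilibrium: 123 - 3P = 2P - 57, so 180 = 5P and P* = 36, Q* = 15.
The ceiling of 46 is above the equilibrium price 36, so it is not binding; the market clears at P* = 36, Q* = 15.
Since the control does not bind, no trades are prevented and deadweight loss is zero.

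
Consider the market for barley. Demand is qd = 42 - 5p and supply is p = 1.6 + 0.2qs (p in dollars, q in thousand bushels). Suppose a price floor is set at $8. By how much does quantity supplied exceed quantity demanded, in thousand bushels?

30

Rearranging supply gives qs = 5p - 8. In a free market, 42 - 5p = 5p - 8 gives the equilibrium p* = 5, q* = 17.
Because the floor (8) lies above the market-clearing price, it is binding.
At p = 8: qd = 42 - 5·8 = 2 and qs = 5·8 - 8 = 32.
Surplus = qs - qd = 32 - 2 = 30.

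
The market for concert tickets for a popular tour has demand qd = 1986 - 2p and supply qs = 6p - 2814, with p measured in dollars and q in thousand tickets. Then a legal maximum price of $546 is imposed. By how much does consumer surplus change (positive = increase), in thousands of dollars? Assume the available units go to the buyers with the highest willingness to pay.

In a free market, 1986 - 2p = 6p - 2814 gives the equilibrium p* = 600, q* = 786.
The ceiling of 546 is below the equilibrium price 600, so it binds.
At p = 546: qd = 1986 - 2·546 = 894 and qs = 6·546 - 2814 = 462.
Consumer surplus without the control is ½ · (993 - 600) · 786 = 154449.
With the ceiling, 462 units are sold at 546 (assume they go to the highest-value buyers). The demand price at q = 462 is 762, so CS = ½ · [(993 - 546) + (762 - 546)] · 462 = 153153.
Change in consumer surplus = 153153 - 154449 = -1296.

-1296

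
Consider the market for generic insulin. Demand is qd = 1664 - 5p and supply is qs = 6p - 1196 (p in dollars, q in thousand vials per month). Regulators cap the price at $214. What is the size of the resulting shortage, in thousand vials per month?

506

In a free market, 1664 - 5p = 6p - 1196 gives the equilibrium p* = 260, q* = 364.
Since 214 < 260, the ceiling is binding.
At p = 214: qd = 1664 - 5·214 = 594 and qs = 6·214 - 1196 = 88.
Shortage = qd - qs = 594 - 88 = 506.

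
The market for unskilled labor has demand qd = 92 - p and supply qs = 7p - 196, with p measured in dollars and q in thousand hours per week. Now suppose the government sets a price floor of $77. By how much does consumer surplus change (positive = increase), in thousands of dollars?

In a free market, 92 - p = 7p - 196 gives the equilibrium p* = 36, q* = 56.
Because the floor (77) lies above the market-clearing price, it is binding.
At p = 77: qd = 92 - 77 = 15 and qs = 7·77 - 196 = 343.
Consumer surplus without the control is ½ · (92 - 36) · 56 = 1568.
With the floor, consumers buy 15 units at 77, so CS = ½ · (92 - 77) · 15 = 112.5.
Change in consumer surplus = 112.5 - 1568 = -1455.5.

-1455.5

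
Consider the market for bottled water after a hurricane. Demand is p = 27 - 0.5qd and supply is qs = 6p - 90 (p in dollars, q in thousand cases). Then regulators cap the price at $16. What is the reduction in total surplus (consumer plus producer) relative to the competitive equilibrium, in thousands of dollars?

48

Rearranging demand gives qd = 54 - 2p. Equilibrium: 54 - 2p = 6p - 90, so 144 = 8p and p* = 18, q* = 18.
Since 16 < 18, the ceiling is binding.
At p = 16: qd = 54 - 2·16 = 22 and qs = 6·16 - 90 = 6.
Quantity traded falls to 6. At q = 6 the demand price is (54 - 6)/2 = 24 and the supply price is (90 + 6)/6 = 16.
Deadweight loss = ½ · (24 - 16) · (18 - 6) = ½ · 8 · 12 = 48.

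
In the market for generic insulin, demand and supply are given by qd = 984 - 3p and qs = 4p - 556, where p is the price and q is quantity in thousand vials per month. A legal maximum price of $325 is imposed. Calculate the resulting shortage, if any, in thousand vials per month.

Equilibrium: 984 - 3p = 4p - 556, so 1540 = 7p and p* = 220, q* = 324.
The ceiling of 325 is above the equilibrium price 220, so it is not binding; the market clears at p* = 220, q* = 324.
Since the control does not bind, there is no shortage.

0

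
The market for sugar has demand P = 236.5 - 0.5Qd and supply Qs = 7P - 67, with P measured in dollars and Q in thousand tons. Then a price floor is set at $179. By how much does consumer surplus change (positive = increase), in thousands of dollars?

-27846

Rearranging demand gives Qd = 473 - 2P. Setting quantity demanded equal to quantity supplied, 473 - 2P = 7P - 67, gives P* = 60 and Q* = 353.
The floor of 179 is above the equilibrium price 60, so it binds.
At P = 179: Qd = 473 - 2·179 = 115 and Qs = 7·179 - 67 = 1186.
Consumer surplus without the control is ½ · (236.5 - 60) · 353 = 31152.25.
With the floor, consumers buy 115 units at 179, so CS = ½ · (236.5 - 179) · 115 = 3306.25.
Change in consumer surplus = 3306.25 - 31152.25 = -27846.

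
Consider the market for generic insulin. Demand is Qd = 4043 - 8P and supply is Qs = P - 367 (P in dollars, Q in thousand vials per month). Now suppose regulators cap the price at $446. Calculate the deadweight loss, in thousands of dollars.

Equilibrium: 4043 - 8P = P - 367, so 4410 = 9P and P* = 490, Q* = 123.
Since 446 < 490, the ceiling is binding.
At P = 446: Qd = 4043 - 8·446 = 475 and Qs = 446 - 367 = 79.
Quantity traded falls to 79. At Q = 79 the demand price is (4043 - 79)/8 = 495.5 and the supply price is 367 + 79 = 446.
Deadweight loss = ½ · (495.5 - 446) · (123 - 79) = ½ · 49.5 · 44 = 1089.

1089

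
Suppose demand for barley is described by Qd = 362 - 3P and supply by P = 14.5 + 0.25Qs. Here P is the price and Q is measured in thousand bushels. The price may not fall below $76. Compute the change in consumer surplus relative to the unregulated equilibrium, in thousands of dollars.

Rearranging supply gives Qs = 4P - 58. Equilibrium: 362 - 3P = 4P - 58, so 420 = 7P and P* = 60, Q* = 182.
Because the floor (76) lies above the market-clearing price, it is binding.
At P = 76: Qd = 362 - 3·76 = 134 and Qs = 4·76 - 58 = 246.
Consumer surplus without the control is ½ · (362/3 - 60) · 182 = 16562/3.
With the floor, consumers buy 134 units at 76, so CS = ½ · (362/3 - 76) · 134 = 8978/3.
Change in consumer surplus = 8978/3 - 16562/3 = -2528.

-2528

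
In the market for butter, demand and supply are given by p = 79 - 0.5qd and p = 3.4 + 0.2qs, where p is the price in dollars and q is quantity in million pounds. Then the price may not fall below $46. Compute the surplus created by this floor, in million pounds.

147

Rearranging demand gives qd = 158 - 2p; rearranging supply gives qs = 5p - 17. Equilibrium: 158 - 2p = 5p - 17, so 175 = 7p and p* = 25, q* = 108.
Because the floor (46) lies above the market-clearing price, it is binding.
At p = 46: qd = 158 - 2·46 = 66 and qs = 5·46 - 17 = 213.
Surplus = qs - qd = 213 - 66 = 147.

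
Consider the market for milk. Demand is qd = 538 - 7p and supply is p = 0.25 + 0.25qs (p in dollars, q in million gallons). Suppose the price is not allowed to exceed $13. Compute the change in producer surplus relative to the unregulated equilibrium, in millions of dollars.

-4428

Rearranging supply gives qs = 4p - 1. Setting quantity demanded equal to quantity supplied, 538 - 7p = 4p - 1, gives p* = 49 and q* = 195.
The ceiling of 13 is below the equilibrium price 49, so it binds.
At p = 13: qd = 538 - 7·13 = 447 and qs = 4·13 - 1 = 51.
Producer surplus without the control is ½ · (49 - 0.25) · 195 = 4753.125.
With the ceiling, producers sell 51 units at 13, so PS = ½ · (13 - 0.25) · 51 = 325.125.
Change in producer surplus = 325.125 - 4753.125 = -4428.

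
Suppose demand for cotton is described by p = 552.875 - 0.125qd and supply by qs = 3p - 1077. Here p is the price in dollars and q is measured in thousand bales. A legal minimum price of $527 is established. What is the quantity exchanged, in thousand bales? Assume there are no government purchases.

Rearranging demand gives qd = 4423 - 8p. In a free market, 4423 - 8p = 3p - 1077 gives the equilibrium p* = 500, q* = 423.
Because the floor (527) lies above the market-clearing price, it is binding.
At p = 527: qd = 4423 - 8·527 = 207 and qs = 3·527 - 1077 = 504.
The quantity actually transacted is the short side, demand: 207.

207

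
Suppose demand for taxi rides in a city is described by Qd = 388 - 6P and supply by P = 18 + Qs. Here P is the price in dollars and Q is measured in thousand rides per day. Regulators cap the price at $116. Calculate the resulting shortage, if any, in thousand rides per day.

Rearranging supply gives Qs = P - 18. Equilibrium: 388 - 6P = P - 18, so 406 = 7P and P* = 58, Q* = 40.
The ceiling of 116 is above the equilibrium price 58, so it is not binding; the market clears at P* = 58, Q* = 40.
Since the control does not bind, there is no shortage.

0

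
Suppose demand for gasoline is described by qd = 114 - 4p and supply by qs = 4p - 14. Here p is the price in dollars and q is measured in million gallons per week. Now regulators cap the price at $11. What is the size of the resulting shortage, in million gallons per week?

40

Equilibrium: 114 - 4p = 4p - 14, so 128 = 8p and p* = 16, q* = 50.
Since 11 < 16, the ceiling is binding.
At p = 11: qd = 114 - 4·11 = 70 and qs = 4·11 - 14 = 30.
Shortage = qd - qs = 70 - 30 = 40.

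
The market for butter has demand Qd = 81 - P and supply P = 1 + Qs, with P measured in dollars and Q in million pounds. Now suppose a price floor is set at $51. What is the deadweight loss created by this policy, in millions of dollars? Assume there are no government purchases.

100

Rearranging supply gives Qs = P - 1. Equilibrium: 81 - P = P - 1, so 82 = 2P and P* = 41, Q* = 40.
The floor of 51 is above the equilibrium price 41, so it binds.
At P = 51: Qd = 81 - 51 = 30 and Qs = 51 - 1 = 50.
Quantity traded falls to 30. At Q = 30 the demand price is 81 - 30 = 51 and the supply price is 1 + 30 = 31.
Deadweight loss = ½ · (51 - 31) · (40 - 30) = ½ · 20 · 10 = 100.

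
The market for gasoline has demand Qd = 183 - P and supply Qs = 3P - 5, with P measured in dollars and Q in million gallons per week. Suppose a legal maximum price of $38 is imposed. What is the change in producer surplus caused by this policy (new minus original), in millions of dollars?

Without the control the market clears where 183 - P = 3P - 5, i.e. P* = 47 and Q* = 136.
The ceiling of 38 is below the equilibrium price 47, so it binds.
At P = 38: Qd = 183 - 38 = 145 and Qs = 3·38 - 5 = 109.
Producer surplus without the control is ½ · (47 - 5/3) · 136 = 9248/3.
With the ceiling, producers sell 109 units at 38, so PS = ½ · (38 - 5/3) · 109 = 11881/6.
Change in producer surplus = 11881/6 - 9248/3 = -1102.5.

-1102.5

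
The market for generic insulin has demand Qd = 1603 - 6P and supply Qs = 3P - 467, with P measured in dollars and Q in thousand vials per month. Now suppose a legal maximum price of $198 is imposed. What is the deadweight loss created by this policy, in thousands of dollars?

2304

Setting quantity demanded equal to quantity supplied, 1603 - 6P = 3P - 467, gives P* = 230 and Q* = 223.
The ceiling of 198 is below the equilibrium price 230, so it binds.
At P = 198: Qd = 1603 - 6·198 = 415 and Qs = 3·198 - 467 = 127.
Quantity traded falls to 127. At Q = 127 the demand price is (1603 - 127)/6 = 246 and the supply price is (467 + 127)/3 = 198.
Deadweight loss = ½ · (246 - 198) · (223 - 127) = ½ · 48 · 96 = 2304.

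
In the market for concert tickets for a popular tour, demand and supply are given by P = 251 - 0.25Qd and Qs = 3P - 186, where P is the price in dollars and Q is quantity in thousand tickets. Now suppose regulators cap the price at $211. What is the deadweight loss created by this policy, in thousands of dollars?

0

Rearranging demand gives Qd = 1004 - 4P. Equilibrium: 1004 - 4P = 3P - 186, so 1190 = 7P and P* = 170, Q* = 324.
The ceiling of 211 is above the equilibrium price 170, so it is not binding; the market clears at P* = 170, Q* = 324.
Since the control does not bind, no trades are prevented and deadweight loss is zero.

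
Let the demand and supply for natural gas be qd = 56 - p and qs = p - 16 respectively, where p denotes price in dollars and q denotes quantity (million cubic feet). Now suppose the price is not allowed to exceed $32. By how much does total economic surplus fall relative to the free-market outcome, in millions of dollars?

Equilibrium: 56 - p = p - 16, so 72 = 2p and p* = 36, q* = 20.
Because the ceiling (32) lies below the market-clearing price, it is binding.
At p = 32: qd = 56 - 32 = 24 and qs = 32 - 16 = 16.
Quantity traded falls to 16. At q = 16 the demand price is 56 - 16 = 40 and the supply price is 16 + 16 = 32.
Deadweight loss = ½ · (40 - 32) · (20 - 16) = ½ · 8 · 4 = 16.

16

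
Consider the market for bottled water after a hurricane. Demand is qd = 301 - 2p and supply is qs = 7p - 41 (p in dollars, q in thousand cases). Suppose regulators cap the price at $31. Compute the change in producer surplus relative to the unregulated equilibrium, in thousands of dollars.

Equilibrium: 301 - 2p = 7p - 41, so 342 = 9p and p* = 38, q* = 225.
The ceiling of 31 is below the equilibrium price 38, so it binds.
At p = 31: qd = 301 - 2·31 = 239 and qs = 7·31 - 41 = 176.
Producer surplus without the control is ½ · (38 - 41/7) · 225 = 50625/14.
With the ceiling, producers sell 176 units at 31, so PS = ½ · (31 - 41/7) · 176 = 15488/7.
Change in producer surplus = 15488/7 - 50625/14 = -1403.5.

-1403.5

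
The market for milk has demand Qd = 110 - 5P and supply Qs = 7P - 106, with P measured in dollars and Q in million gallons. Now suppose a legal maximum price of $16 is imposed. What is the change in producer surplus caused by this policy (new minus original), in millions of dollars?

Without the control the market clears where 110 - 5P = 7P - 106, i.e. P* = 18 and Q* = 20.
Since 16 < 18, the ceiling is binding.
At P = 16: Qd = 110 - 5·16 = 30 and Qs = 7·16 - 106 = 6.
Producer surplus without the control is ½ · (18 - 106/7) · 20 = 200/7.
With the ceiling, producers sell 6 units at 16, so PS = ½ · (16 - 106/7) · 6 = 18/7.
Change in producer surplus = 18/7 - 200/7 = -26.

-26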